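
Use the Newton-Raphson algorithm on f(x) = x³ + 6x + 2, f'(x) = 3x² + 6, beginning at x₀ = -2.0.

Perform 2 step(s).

f(x) = x³ + 6x + 2
f'(x) = 3x² + 6
x₀ = -2.0

Newton-Raphson formula: x_{n+1} = x_n - f(x_n)/f'(x_n)

Iteration 1:
  f(-2.000000) = -18.000000
  f'(-2.000000) = 18.000000
  x_1 = -2.000000 - (-18.000000)/18.000000 = -1.000000
Iteration 2:
  f(-1.000000) = -5.000000
  f'(-1.000000) = 9.000000
  x_2 = -1.000000 - (-5.000000)/9.000000 = -0.444444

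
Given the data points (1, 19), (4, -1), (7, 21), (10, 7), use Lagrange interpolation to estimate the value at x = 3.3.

Lagrange interpolation formula:
P(x) = Σ yᵢ × Lᵢ(x)
where Lᵢ(x) = Π_{j≠i} (x - xⱼ)/(xᵢ - xⱼ)

L_0(3.3) = (3.3 - 4)/(1 - 4) × (3.3 - 7)/(1 - 7) × (3.3 - 10)/(1 - 10) = 0.107117
L_1(3.3) = (3.3 - 1)/(4 - 1) × (3.3 - 7)/(4 - 7) × (3.3 - 10)/(4 - 10) = 1.055870
L_2(3.3) = (3.3 - 1)/(7 - 1) × (3.3 - 4)/(7 - 4) × (3.3 - 10)/(7 - 10) = -0.199759
L_3(3.3) = (3.3 - 1)/(10 - 1) × (3.3 - 4)/(10 - 4) × (3.3 - 7)/(10 - 7) = 0.036772

P(3.3) = 19×L_0(3.3) + (-1)×L_1(3.3) + 21×L_2(3.3) + 7×L_3(3.3)
P(3.3) = -2.958185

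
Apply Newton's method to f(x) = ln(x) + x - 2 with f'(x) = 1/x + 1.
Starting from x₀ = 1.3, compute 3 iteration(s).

f(x) = ln(x) + x - 2
f'(x) = 1/x + 1
x₀ = 1.3

Newton-Raphson formula: x_{n+1} = x_n - f(x_n)/f'(x_n)

Iteration 1:
  f(1.300000) = -0.437636
  f'(1.300000) = 1.769231
  x_1 = 1.300000 - (-0.437636)/1.769231 = 1.547359
Iteration 2:
  f(1.547359) = -0.016091
  f'(1.547359) = 1.646262
  x_2 = 1.547359 - (-0.016091)/1.646262 = 1.557134
Iteration 3:
  f(1.557134) = -0.000020
  f'(1.557134) = 1.642206
  x_3 = 1.557134 - (-0.000020)/1.642206 = 1.557146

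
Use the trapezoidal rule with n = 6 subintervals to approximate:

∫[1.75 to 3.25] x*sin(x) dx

f(x) = x*sin(x)
a = 1.75, b = 3.25, n = 6
h = (b - a)/n = 0.250000

Trapezoidal rule: (h/2)[f(x₀) + 2f(x₁) + 2f(x₂) + ... + f(xₙ)]

x_0 = 1.7500, f(x_0) = 1.721975, coefficient = 1
x_1 = 2.0000, f(x_1) = 1.818595, coefficient = 2
x_2 = 2.2500, f(x_2) = 1.750665, coefficient = 2
x_3 = 2.5000, f(x_3) = 1.496180, coefficient = 2
x_4 = 2.7500, f(x_4) = 1.049568, coefficient = 2
x_5 = 3.0000, f(x_5) = 0.423360, coefficient = 2
x_6 = 3.2500, f(x_6) = -0.351634, coefficient = 1

I ≈ (0.250000/2) × 14.447077 = 1.805885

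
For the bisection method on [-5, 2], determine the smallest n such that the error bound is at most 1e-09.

We need (b-a)/2^n ≤ 1e-09
(2 - (-5))/2^n ≤ 1e-09
7/2^n ≤ 1e-09
2^n ≥ 7000000000
n ≥ log₂(7000000000) = 32.70
n ≥ 33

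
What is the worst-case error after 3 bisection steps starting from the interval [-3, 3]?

Bisection error bound: |error| ≤ (b-a)/2^n
|error| ≤ (3 - (-3))/2^3 = 6/2^3
|error| ≤ 0.7500000000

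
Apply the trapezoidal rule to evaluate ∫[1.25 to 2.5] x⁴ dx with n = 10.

f(x) = x⁴
a = 1.25, b = 2.5, n = 10
h = (b - a)/n = 0.125000

Trapezoidal rule: (h/2)[f(x₀) + 2f(x₁) + 2f(x₂) + ... + f(xₙ)]

x_0 = 1.2500, f(x_0) = 2.441406, coefficient = 1
x_1 = 1.3750, f(x_1) = 3.574463, coefficient = 2
x_2 = 1.5000, f(x_2) = 5.062500, coefficient = 2
x_3 = 1.6250, f(x_3) = 6.972900, coefficient = 2
x_4 = 1.7500, f(x_4) = 9.378906, coefficient = 2
x_5 = 1.8750, f(x_5) = 12.359619, coefficient = 2
x_6 = 2.0000, f(x_6) = 16.000000, coefficient = 2
x_7 = 2.1250, f(x_7) = 20.390869, coefficient = 2
x_8 = 2.2500, f(x_8) = 25.628906, coefficient = 2
x_9 = 2.3750, f(x_9) = 31.816650, coefficient = 2
x_10 = 2.5000, f(x_10) = 39.062500, coefficient = 1

I ≈ (0.125000/2) × 303.873535 = 18.992096
Exact value: 18.920898
Error: 0.071198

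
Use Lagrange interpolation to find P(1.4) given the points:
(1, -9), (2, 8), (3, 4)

Lagrange interpolation formula:
P(x) = Σ yᵢ × Lᵢ(x)
where Lᵢ(x) = Π_{j≠i} (x - xⱼ)/(xᵢ - xⱼ)

L_0(1.4) = (1.4 - 2)/(1 - 2) × (1.4 - 3)/(1 - 3) = 0.480000
L_1(1.4) = (1.4 - 1)/(2 - 1) × (1.4 - 3)/(2 - 3) = 0.640000
L_2(1.4) = (1.4 - 1)/(3 - 1) × (1.4 - 2)/(3 - 2) = -0.120000

P(1.4) = (-9)×L_0(1.4) + 8×L_1(1.4) + 4×L_2(1.4)
P(1.4) = 0.320000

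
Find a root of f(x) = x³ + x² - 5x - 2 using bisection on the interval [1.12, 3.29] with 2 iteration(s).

f(x) = x³ + x² - 5x - 2
Initial interval: [1.12, 3.29]

Iteration 1:
  c_1 = (1.120000 + 3.290000)/2 = 2.205000
  f(c_1) = f(2.205000) = 2.557790
  f(a) × f(c) < 0, new interval: [1.120000, 2.205000]
Iteration 2:
  c_2 = (1.120000 + 2.205000)/2 = 1.662500
  f(c_2) = f(1.662500) = -2.953600
  f(a) × f(c) ≥ 0, new interval: [1.662500, 2.205000]

After 2 iteration(s), the approximation is c_2 = 1.662500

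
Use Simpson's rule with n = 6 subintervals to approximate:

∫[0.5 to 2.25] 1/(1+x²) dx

f(x) = 1/(1+x²)
a = 0.5, b = 2.25, n = 6
h = (b - a)/n = 0.291667

Simpson's rule: (h/3)[f(x₀) + 4f(x₁) + 2f(x₂) + ... + f(xₙ)]

x_0 = 0.5000, f(x_0) = 0.800000, coefficient = 1
x_1 = 0.7917, f(x_1) = 0.614728, coefficient = 4
x_2 = 1.0833, f(x_2) = 0.460064, coefficient = 2
x_3 = 1.3750, f(x_3) = 0.345946, coefficient = 4
x_4 = 1.6667, f(x_4) = 0.264706, coefficient = 2
x_5 = 1.9583, f(x_5) = 0.206822, coefficient = 4
x_6 = 2.2500, f(x_6) = 0.164948, coefficient = 1

I ≈ (0.291667/3) × 7.084472 = 0.688768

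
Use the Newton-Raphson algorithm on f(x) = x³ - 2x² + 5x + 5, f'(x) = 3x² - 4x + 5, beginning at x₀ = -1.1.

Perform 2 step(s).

f(x) = x³ - 2x² + 5x + 5
f'(x) = 3x² - 4x + 5
x₀ = -1.1

Newton-Raphson formula: x_{n+1} = x_n - f(x_n)/f'(x_n)

Iteration 1:
  f(-1.100000) = -4.251000
  f'(-1.100000) = 13.030000
  x_1 = -1.100000 - (-4.251000)/13.030000 = -0.773753
Iteration 2:
  f(-0.773753) = -0.529392
  f'(-0.773753) = 9.891092
  x_2 = -0.773753 - (-0.529392)/9.891092 = -0.720231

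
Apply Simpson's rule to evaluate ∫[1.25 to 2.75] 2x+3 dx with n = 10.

f(x) = 2x+3
a = 1.25, b = 2.75, n = 10
h = (b - a)/n = 0.150000

Simpson's rule: (h/3)[f(x₀) + 4f(x₁) + 2f(x₂) + ... + f(xₙ)]

x_0 = 1.2500, f(x_0) = 5.500000, coefficient = 1
x_1 = 1.4000, f(x_1) = 5.800000, coefficient = 4
x_2 = 1.5500, f(x_2) = 6.100000, coefficient = 2
x_3 = 1.7000, f(x_3) = 6.400000, coefficient = 4
x_4 = 1.8500, f(x_4) = 6.700000, coefficient = 2
x_5 = 2.0000, f(x_5) = 7.000000, coefficient = 4
x_6 = 2.1500, f(x_6) = 7.300000, coefficient = 2
x_7 = 2.3000, f(x_7) = 7.600000, coefficient = 4
x_8 = 2.4500, f(x_8) = 7.900000, coefficient = 2
x_9 = 2.6000, f(x_9) = 8.200000, coefficient = 4
x_10 = 2.7500, f(x_10) = 8.500000, coefficient = 1

I ≈ (0.150000/3) × 210.000000 = 10.500000
Exact value: 10.500000
Error: 0.000000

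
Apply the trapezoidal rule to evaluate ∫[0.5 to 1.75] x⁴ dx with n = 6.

f(x) = x⁴
a = 0.5, b = 1.75, n = 6
h = (b - a)/n = 0.208333

Trapezoidal rule: (h/2)[f(x₀) + 2f(x₁) + 2f(x₂) + ... + f(xₙ)]

x_0 = 0.5000, f(x_0) = 0.062500, coefficient = 1
x_1 = 0.7083, f(x_1) = 0.251739, coefficient = 2
x_2 = 0.9167, f(x_2) = 0.706067, coefficient = 2
x_3 = 1.1250, f(x_3) = 1.601807, coefficient = 2
x_4 = 1.3333, f(x_4) = 3.160494, coefficient = 2
x_5 = 1.5417, f(x_5) = 5.648875, coefficient = 2
x_6 = 1.7500, f(x_6) = 9.378906, coefficient = 1

I ≈ (0.208333/2) × 32.179368 = 3.352018
Exact value: 3.276367
Error: 0.075650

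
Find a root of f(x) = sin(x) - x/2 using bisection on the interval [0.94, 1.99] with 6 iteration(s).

f(x) = sin(x) - x/2
Initial interval: [0.94, 1.99]

Iteration 1:
  c_1 = (0.940000 + 1.990000)/2 = 1.465000
  f(c_1) = f(1.465000) = 0.261909
  f(a) × f(c) ≥ 0, new interval: [1.465000, 1.990000]
Iteration 2:
  c_2 = (1.465000 + 1.990000)/2 = 1.727500
  f(c_2) = f(1.727500) = 0.123997
  f(a) × f(c) ≥ 0, new interval: [1.727500, 1.990000]
Iteration 3:
  c_3 = (1.727500 + 1.990000)/2 = 1.858750
  f(c_3) = f(1.858750) = 0.029452
  f(a) × f(c) ≥ 0, new interval: [1.858750, 1.990000]
Iteration 4:
  c_4 = (1.858750 + 1.990000)/2 = 1.924375
  f(c_4) = f(1.924375) = -0.024048
  f(a) × f(c) < 0, new interval: [1.858750, 1.924375]
Iteration 5:
  c_5 = (1.858750 + 1.924375)/2 = 1.891563
  f(c_5) = f(1.891563) = 0.003213
  f(a) × f(c) ≥ 0, new interval: [1.891563, 1.924375]
Iteration 6:
  c_6 = (1.891563 + 1.924375)/2 = 1.907969
  f(c_6) = f(1.907969) = -0.010291
  f(a) × f(c) < 0, new interval: [1.891563, 1.907969]

After 6 iteration(s), the approximation is c_6 = 1.907969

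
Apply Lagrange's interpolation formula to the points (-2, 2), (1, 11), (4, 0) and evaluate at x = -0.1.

Lagrange interpolation formula:
P(x) = Σ yᵢ × Lᵢ(x)
where Lᵢ(x) = Π_{j≠i} (x - xⱼ)/(xᵢ - xⱼ)

L_0(-0.1) = (-0.1 - 1)/(-2 - 1) × (-0.1 - 4)/(-2 - 4) = 0.250556
L_1(-0.1) = (-0.1 - (-2))/(1 - (-2)) × (-0.1 - 4)/(1 - 4) = 0.865556
L_2(-0.1) = (-0.1 - (-2))/(4 - (-2)) × (-0.1 - 1)/(4 - 1) = -0.116111

P(-0.1) = 2×L_0(-0.1) + 11×L_1(-0.1) + 0×L_2(-0.1)
P(-0.1) = 10.022222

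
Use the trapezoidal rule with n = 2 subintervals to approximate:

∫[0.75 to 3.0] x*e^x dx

f(x) = x*e^x
a = 0.75, b = 3.0, n = 2
h = (b - a)/n = 1.125000

Trapezoidal rule: (h/2)[f(x₀) + 2f(x₁) + 2f(x₂) + ... + f(xₙ)]

x_0 = 0.7500, f(x_0) = 1.587750, coefficient = 1
x_1 = 1.8750, f(x_1) = 12.226536, coefficient = 2
x_2 = 3.0000, f(x_2) = 60.256611, coefficient = 1

I ≈ (1.125000/2) × 86.297432 = 48.542306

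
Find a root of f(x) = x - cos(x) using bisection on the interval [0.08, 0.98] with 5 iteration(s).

f(x) = x - cos(x)
Initial interval: [0.08, 0.98]

Iteration 1:
  c_1 = (0.080000 + 0.980000)/2 = 0.530000
  f(c_1) = f(0.530000) = -0.332807
  f(a) × f(c) ≥ 0, new interval: [0.530000, 0.980000]
Iteration 2:
  c_2 = (0.530000 + 0.980000)/2 = 0.755000
  f(c_2) = f(0.755000) = 0.026728
  f(a) × f(c) < 0, new interval: [0.530000, 0.755000]
Iteration 3:
  c_3 = (0.530000 + 0.755000)/2 = 0.642500
  f(c_3) = f(0.642500) = -0.158100
  f(a) × f(c) ≥ 0, new interval: [0.642500, 0.755000]
Iteration 4:
  c_4 = (0.642500 + 0.755000)/2 = 0.698750
  f(c_4) = f(0.698750) = -0.066897
  f(a) × f(c) ≥ 0, new interval: [0.698750, 0.755000]
Iteration 5:
  c_5 = (0.698750 + 0.755000)/2 = 0.726875
  f(c_5) = f(0.726875) = -0.020380
  f(a) × f(c) ≥ 0, new interval: [0.726875, 0.755000]

After 5 iteration(s), the approximation is c_5 = 0.726875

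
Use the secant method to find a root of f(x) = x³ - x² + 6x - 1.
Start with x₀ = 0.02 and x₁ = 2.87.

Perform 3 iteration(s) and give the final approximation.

f(x) = x³ - x² + 6x - 1
x₀ = 0.02, x₁ = 2.87

Secant formula: x_{n+1} = x_n - f(x_n)(x_n - x_{n-1})/(f(x_n) - f(x_{n-1}))

Iteration 1:
  f(0.020000) = -0.880392
  f(2.870000) = 31.623003
  x_2 = 2.870000 - 31.623003×(2.870000 - 0.020000)/(31.623003 - (-0.880392))
       = 0.097196
Iteration 2:
  f(2.870000) = 31.623003
  f(0.097196) = -0.425356
  x_3 = 0.097196 - (-0.425356)×(0.097196 - 2.870000)/(-0.425356 - 31.623003)
       = 0.133997
Iteration 3:
  f(0.097196) = -0.425356
  f(0.133997) = -0.211567
  x_4 = 0.133997 - (-0.211567)×(0.133997 - 0.097196)/(-0.211567 - (-0.425356))
       = 0.170416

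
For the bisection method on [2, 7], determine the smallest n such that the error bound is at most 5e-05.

We need (b-a)/2^n ≤ 5e-05
(7 - 2)/2^n ≤ 5e-05
5/2^n ≤ 5e-05
2^n ≥ 100000
n ≥ log₂(100000) = 16.61
n ≥ 17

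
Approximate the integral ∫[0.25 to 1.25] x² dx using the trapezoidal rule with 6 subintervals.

f(x) = x²
a = 0.25, b = 1.25, n = 6
h = (b - a)/n = 0.166667

Trapezoidal rule: (h/2)[f(x₀) + 2f(x₁) + 2f(x₂) + ... + f(xₙ)]

x_0 = 0.2500, f(x_0) = 0.062500, coefficient = 1
x_1 = 0.4167, f(x_1) = 0.173611, coefficient = 2
x_2 = 0.5833, f(x_2) = 0.340278, coefficient = 2
x_3 = 0.7500, f(x_3) = 0.562500, coefficient = 2
x_4 = 0.9167, f(x_4) = 0.840278, coefficient = 2
x_5 = 1.0833, f(x_5) = 1.173611, coefficient = 2
x_6 = 1.2500, f(x_6) = 1.562500, coefficient = 1

I ≈ (0.166667/2) × 7.805556 = 0.650463
Exact value: 0.645833
Error: 0.004630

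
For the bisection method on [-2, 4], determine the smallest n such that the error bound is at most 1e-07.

We need (b-a)/2^n ≤ 1e-07
(4 - (-2))/2^n ≤ 1e-07
6/2^n ≤ 1e-07
2^n ≥ 60000000
n ≥ log₂(60000000) = 25.84
n ≥ 26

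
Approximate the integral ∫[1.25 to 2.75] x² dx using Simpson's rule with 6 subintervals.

f(x) = x²
a = 1.25, b = 2.75, n = 6
h = (b - a)/n = 0.250000

Simpson's rule: (h/3)[f(x₀) + 4f(x₁) + 2f(x₂) + ... + f(xₙ)]

x_0 = 1.2500, f(x_0) = 1.562500, coefficient = 1
x_1 = 1.5000, f(x_1) = 2.250000, coefficient = 4
x_2 = 1.7500, f(x_2) = 3.062500, coefficient = 2
x_3 = 2.0000, f(x_3) = 4.000000, coefficient = 4
x_4 = 2.2500, f(x_4) = 5.062500, coefficient = 2
x_5 = 2.5000, f(x_5) = 6.250000, coefficient = 4
x_6 = 2.7500, f(x_6) = 7.562500, coefficient = 1

I ≈ (0.250000/3) × 75.375000 = 6.281250
Exact value: 6.281250
Error: 0.000000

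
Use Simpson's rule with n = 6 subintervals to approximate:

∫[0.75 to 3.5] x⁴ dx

f(x) = x⁴
a = 0.75, b = 3.5, n = 6
h = (b - a)/n = 0.458333

Simpson's rule: (h/3)[f(x₀) + 4f(x₁) + 2f(x₂) + ... + f(xₙ)]

x_0 = 0.7500, f(x_0) = 0.316406, coefficient = 1
x_1 = 1.2083, f(x_1) = 2.131803, coefficient = 4
x_2 = 1.6667, f(x_2) = 7.716049, coefficient = 2
x_3 = 2.1250, f(x_3) = 20.390869, coefficient = 4
x_4 = 2.5833, f(x_4) = 44.537085, coefficient = 2
x_5 = 3.0417, f(x_5) = 85.594621, coefficient = 4
x_6 = 3.5000, f(x_6) = 150.062500, coefficient = 1

I ≈ (0.458333/3) × 687.354348 = 105.012470
Exact value: 104.996289
Error: 0.016181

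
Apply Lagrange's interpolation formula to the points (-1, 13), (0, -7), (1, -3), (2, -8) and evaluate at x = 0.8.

Lagrange interpolation formula:
P(x) = Σ yᵢ × Lᵢ(x)
where Lᵢ(x) = Π_{j≠i} (x - xⱼ)/(xᵢ - xⱼ)

L_0(0.8) = (0.8 - 0)/(-1 - 0) × (0.8 - 1)/(-1 - 1) × (0.8 - 2)/(-1 - 2) = -0.032000
L_1(0.8) = (0.8 - (-1))/(0 - (-1)) × (0.8 - 1)/(0 - 1) × (0.8 - 2)/(0 - 2) = 0.216000
L_2(0.8) = (0.8 - (-1))/(1 - (-1)) × (0.8 - 0)/(1 - 0) × (0.8 - 2)/(1 - 2) = 0.864000
L_3(0.8) = (0.8 - (-1))/(2 - (-1)) × (0.8 - 0)/(2 - 0) × (0.8 - 1)/(2 - 1) = -0.048000

P(0.8) = 13×L_0(0.8) + (-7)×L_1(0.8) + (-3)×L_2(0.8) + (-8)×L_3(0.8)
P(0.8) = -4.136000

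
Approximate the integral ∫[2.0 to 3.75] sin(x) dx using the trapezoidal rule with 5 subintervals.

f(x) = sin(x)
a = 2.0, b = 3.75, n = 5
h = (b - a)/n = 0.350000

Trapezoidal rule: (h/2)[f(x₀) + 2f(x₁) + 2f(x₂) + ... + f(xₙ)]

x_0 = 2.0000, f(x_0) = 0.909297, coefficient = 1
x_1 = 2.3500, f(x_1) = 0.711473, coefficient = 2
x_2 = 2.7000, f(x_2) = 0.427380, coefficient = 2
x_3 = 3.0500, f(x_3) = 0.091465, coefficient = 2
x_4 = 3.4000, f(x_4) = -0.255541, coefficient = 2
x_5 = 3.7500, f(x_5) = -0.571561, coefficient = 1

I ≈ (0.350000/2) × 2.287290 = 0.400276
Exact value: 0.404413
Error: 0.004137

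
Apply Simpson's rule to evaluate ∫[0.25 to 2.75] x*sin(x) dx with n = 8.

f(x) = x*sin(x)
a = 0.25, b = 2.75, n = 8
h = (b - a)/n = 0.312500

Simpson's rule: (h/3)[f(x₀) + 4f(x₁) + 2f(x₂) + ... + f(xₙ)]

x_0 = 0.2500, f(x_0) = 0.061851, coefficient = 1
x_1 = 0.5625, f(x_1) = 0.299983, coefficient = 4
x_2 = 0.8750, f(x_2) = 0.671601, coefficient = 2
x_3 = 1.1875, f(x_3) = 1.101331, coefficient = 4
x_4 = 1.5000, f(x_4) = 1.496242, coefficient = 2
x_5 = 1.8125, f(x_5) = 1.759814, coefficient = 4
x_6 = 2.1250, f(x_6) = 1.806930, coefficient = 2
x_7 = 2.4375, f(x_7) = 1.577897, coefficient = 4
x_8 = 2.7500, f(x_8) = 1.049568, coefficient = 1

I ≈ (0.312500/3) × 28.017064 = 2.918444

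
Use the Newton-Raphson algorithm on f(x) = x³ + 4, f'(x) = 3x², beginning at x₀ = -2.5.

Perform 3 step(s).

f(x) = x³ + 4
f'(x) = 3x²
x₀ = -2.5

Newton-Raphson formula: x_{n+1} = x_n - f(x_n)/f'(x_n)

Iteration 1:
  f(-2.500000) = -11.625000
  f'(-2.500000) = 18.750000
  x_1 = -2.500000 - (-11.625000)/18.750000 = -1.880000
Iteration 2:
  f(-1.880000) = -2.644672
  f'(-1.880000) = 10.603200
  x_2 = -1.880000 - (-2.644672)/10.603200 = -1.630578
Iteration 3:
  f(-1.630578) = -0.335355
  f'(-1.630578) = 7.976353
  x_3 = -1.630578 - (-0.335355)/7.976353 = -1.588534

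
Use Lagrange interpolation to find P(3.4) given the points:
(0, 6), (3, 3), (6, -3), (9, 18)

Lagrange interpolation formula:
P(x) = Σ yᵢ × Lᵢ(x)
where Lᵢ(x) = Π_{j≠i} (x - xⱼ)/(xᵢ - xⱼ)

L_0(3.4) = (3.4 - 3)/(0 - 3) × (3.4 - 6)/(0 - 6) × (3.4 - 9)/(0 - 9) = -0.035951
L_1(3.4) = (3.4 - 0)/(3 - 0) × (3.4 - 6)/(3 - 6) × (3.4 - 9)/(3 - 9) = 0.916741
L_2(3.4) = (3.4 - 0)/(6 - 0) × (3.4 - 3)/(6 - 3) × (3.4 - 9)/(6 - 9) = 0.141037
L_3(3.4) = (3.4 - 0)/(9 - 0) × (3.4 - 3)/(9 - 3) × (3.4 - 6)/(9 - 6) = -0.021827

P(3.4) = 6×L_0(3.4) + 3×L_1(3.4) + (-3)×L_2(3.4) + 18×L_3(3.4)
P(3.4) = 1.718519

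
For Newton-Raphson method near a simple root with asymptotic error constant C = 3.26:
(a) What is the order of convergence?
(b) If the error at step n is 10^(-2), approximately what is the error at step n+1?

(a) Newton-Raphson has quadratic (order 2) convergence near simple roots.
    This means |e_{n+1}| ≈ C|e_n|².

(b) With |e_n| = 10^(-2) and C = 3.26:
    |e_{n+1}| ≈ 3.26 × (10^(-2))² = 3.26 × 10^(-4)

(a) 2 (quadratic); (b) |e_{n+1}| ≈ 3.260e-04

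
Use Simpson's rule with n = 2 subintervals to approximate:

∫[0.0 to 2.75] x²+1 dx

f(x) = x²+1
a = 0.0, b = 2.75, n = 2
h = (b - a)/n = 1.375000

Simpson's rule: (h/3)[f(x₀) + 4f(x₁) + 2f(x₂) + ... + f(xₙ)]

x_0 = 0.0000, f(x_0) = 1.000000, coefficient = 1
x_1 = 1.3750, f(x_1) = 2.890625, coefficient = 4
x_2 = 2.7500, f(x_2) = 8.562500, coefficient = 1

I ≈ (1.375000/3) × 21.125000 = 9.682292
Exact value: 9.682292
Error: 0.000000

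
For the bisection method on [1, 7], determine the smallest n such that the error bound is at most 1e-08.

We need (b-a)/2^n ≤ 1e-08
(7 - 1)/2^n ≤ 1e-08
6/2^n ≤ 1e-08
2^n ≥ 600000000
n ≥ log₂(600000000) = 29.16
n ≥ 30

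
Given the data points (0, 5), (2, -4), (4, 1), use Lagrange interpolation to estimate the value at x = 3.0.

Lagrange interpolation formula:
P(x) = Σ yᵢ × Lᵢ(x)
where Lᵢ(x) = Π_{j≠i} (x - xⱼ)/(xᵢ - xⱼ)

L_0(3.0) = (3.0 - 2)/(0 - 2) × (3.0 - 4)/(0 - 4) = -0.125000
L_1(3.0) = (3.0 - 0)/(2 - 0) × (3.0 - 4)/(2 - 4) = 0.750000
L_2(3.0) = (3.0 - 0)/(4 - 0) × (3.0 - 2)/(4 - 2) = 0.375000

P(3.0) = 5×L_0(3.0) + (-4)×L_1(3.0) + 1×L_2(3.0)
P(3.0) = -3.250000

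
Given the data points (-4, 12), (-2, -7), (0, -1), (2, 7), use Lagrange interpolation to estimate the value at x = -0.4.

Lagrange interpolation formula:
P(x) = Σ yᵢ × Lᵢ(x)
where Lᵢ(x) = Π_{j≠i} (x - xⱼ)/(xᵢ - xⱼ)

L_0(-0.4) = (-0.4 - (-2))/(-4 - (-2)) × (-0.4 - 0)/(-4 - 0) × (-0.4 - 2)/(-4 - 2) = -0.032000
L_1(-0.4) = (-0.4 - (-4))/(-2 - (-4)) × (-0.4 - 0)/(-2 - 0) × (-0.4 - 2)/(-2 - 2) = 0.216000
L_2(-0.4) = (-0.4 - (-4))/(0 - (-4)) × (-0.4 - (-2))/(0 - (-2)) × (-0.4 - 2)/(0 - 2) = 0.864000
L_3(-0.4) = (-0.4 - (-4))/(2 - (-4)) × (-0.4 - (-2))/(2 - (-2)) × (-0.4 - 0)/(2 - 0) = -0.048000

P(-0.4) = 12×L_0(-0.4) + (-7)×L_1(-0.4) + (-1)×L_2(-0.4) + 7×L_3(-0.4)
P(-0.4) = -3.096000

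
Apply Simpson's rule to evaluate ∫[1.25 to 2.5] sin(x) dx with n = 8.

f(x) = sin(x)
a = 1.25, b = 2.5, n = 8
h = (b - a)/n = 0.156250

Simpson's rule: (h/3)[f(x₀) + 4f(x₁) + 2f(x₂) + ... + f(xₙ)]

x_0 = 1.2500, f(x_0) = 0.948985, coefficient = 1
x_1 = 1.4062, f(x_1) = 0.986493, coefficient = 4
x_2 = 1.5625, f(x_2) = 0.999966, coefficient = 2
x_3 = 1.7188, f(x_3) = 0.989075, coefficient = 4
x_4 = 1.8750, f(x_4) = 0.954086, coefficient = 2
x_5 = 2.0312, f(x_5) = 0.895851, coefficient = 4
x_6 = 2.1875, f(x_6) = 0.815789, coefficient = 2
x_7 = 2.3438, f(x_7) = 0.715851, coefficient = 4
x_8 = 2.5000, f(x_8) = 0.598472, coefficient = 1

I ≈ (0.156250/3) × 21.436218 = 1.116470
Exact value: 1.116466
Error: 0.000004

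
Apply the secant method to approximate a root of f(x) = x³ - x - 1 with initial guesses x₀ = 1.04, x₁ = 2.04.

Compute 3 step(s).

f(x) = x³ - x - 1
x₀ = 1.04, x₁ = 2.04

Secant formula: x_{n+1} = x_n - f(x_n)(x_n - x_{n-1})/(f(x_n) - f(x_{n-1}))

Iteration 1:
  f(1.040000) = -0.915136
  f(2.040000) = 5.449664
  x_2 = 2.040000 - 5.449664×(2.040000 - 1.040000)/(5.449664 - (-0.915136))
       = 1.183781
Iteration 2:
  f(2.040000) = 5.449664
  f(1.183781) = -0.524905
  x_3 = 1.183781 - (-0.524905)×(1.183781 - 2.040000)/(-0.524905 - 5.449664)
       = 1.259005
Iteration 3:
  f(1.183781) = -0.524905
  f(1.259005) = -0.263363
  x_4 = 1.259005 - (-0.263363)×(1.259005 - 1.183781)/(-0.263363 - (-0.524905))
       = 1.334754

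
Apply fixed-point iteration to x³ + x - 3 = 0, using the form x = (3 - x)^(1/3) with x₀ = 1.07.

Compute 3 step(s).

Equation: x³ + x - 3 = 0
Fixed-point form: x = (3 - x)^(1/3)
x₀ = 1.07

x_1 = g(1.070000) = 1.245047
x_2 = g(1.245047) = 1.206207
x_3 = g(1.206207) = 1.215041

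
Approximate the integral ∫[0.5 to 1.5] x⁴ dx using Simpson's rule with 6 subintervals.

f(x) = x⁴
a = 0.5, b = 1.5, n = 6
h = (b - a)/n = 0.166667

Simpson's rule: (h/3)[f(x₀) + 4f(x₁) + 2f(x₂) + ... + f(xₙ)]

x_0 = 0.5000, f(x_0) = 0.062500, coefficient = 1
x_1 = 0.6667, f(x_1) = 0.197531, coefficient = 4
x_2 = 0.8333, f(x_2) = 0.482253, coefficient = 2
x_3 = 1.0000, f(x_3) = 1.000000, coefficient = 4
x_4 = 1.1667, f(x_4) = 1.852623, coefficient = 2
x_5 = 1.3333, f(x_5) = 3.160494, coefficient = 4
x_6 = 1.5000, f(x_6) = 5.062500, coefficient = 1

I ≈ (0.166667/3) × 27.226852 = 1.512603
Exact value: 1.512500
Error: 0.000103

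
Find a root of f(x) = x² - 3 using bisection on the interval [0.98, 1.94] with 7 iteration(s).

f(x) = x² - 3
Initial interval: [0.98, 1.94]

Iteration 1:
  c_1 = (0.980000 + 1.940000)/2 = 1.460000
  f(c_1) = f(1.460000) = -0.868400
  f(a) × f(c) ≥ 0, new interval: [1.460000, 1.940000]
Iteration 2:
  c_2 = (1.460000 + 1.940000)/2 = 1.700000
  f(c_2) = f(1.700000) = -0.110000
  f(a) × f(c) ≥ 0, new interval: [1.700000, 1.940000]
Iteration 3:
  c_3 = (1.700000 + 1.940000)/2 = 1.820000
  f(c_3) = f(1.820000) = 0.312400
  f(a) × f(c) < 0, new interval: [1.700000, 1.820000]
Iteration 4:
  c_4 = (1.700000 + 1.820000)/2 = 1.760000
  f(c_4) = f(1.760000) = 0.097600
  f(a) × f(c) < 0, new interval: [1.700000, 1.760000]
Iteration 5:
  c_5 = (1.700000 + 1.760000)/2 = 1.730000
  f(c_5) = f(1.730000) = -0.007100
  f(a) × f(c) ≥ 0, new interval: [1.730000, 1.760000]
Iteration 6:
  c_6 = (1.730000 + 1.760000)/2 = 1.745000
  f(c_6) = f(1.745000) = 0.045025
  f(a) × f(c) < 0, new interval: [1.730000, 1.745000]
Iteration 7:
  c_7 = (1.730000 + 1.745000)/2 = 1.737500
  f(c_7) = f(1.737500) = 0.018906
  f(a) × f(c) < 0, new interval: [1.730000, 1.737500]

After 7 iteration(s), the approximation is c_7 = 1.737500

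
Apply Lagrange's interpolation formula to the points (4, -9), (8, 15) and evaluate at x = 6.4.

Lagrange interpolation formula:
P(x) = Σ yᵢ × Lᵢ(x)
where Lᵢ(x) = Π_{j≠i} (x - xⱼ)/(xᵢ - xⱼ)

L_0(6.4) = (6.4 - 8)/(4 - 8) = 0.400000
L_1(6.4) = (6.4 - 4)/(8 - 4) = 0.600000

P(6.4) = (-9)×L_0(6.4) + 15×L_1(6.4)
P(6.4) = 5.400000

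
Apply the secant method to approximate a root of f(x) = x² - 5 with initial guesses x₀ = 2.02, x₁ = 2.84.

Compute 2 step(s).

f(x) = x² - 5
x₀ = 2.02, x₁ = 2.84

Secant formula: x_{n+1} = x_n - f(x_n)(x_n - x_{n-1})/(f(x_n) - f(x_{n-1}))

Iteration 1:
  f(2.020000) = -0.919600
  f(2.840000) = 3.065600
  x_2 = 2.840000 - 3.065600×(2.840000 - 2.020000)/(3.065600 - (-0.919600))
       = 2.209218
Iteration 2:
  f(2.840000) = 3.065600
  f(2.209218) = -0.119355
  x_3 = 2.209218 - (-0.119355)×(2.209218 - 2.840000)/(-0.119355 - 3.065600)
       = 2.232856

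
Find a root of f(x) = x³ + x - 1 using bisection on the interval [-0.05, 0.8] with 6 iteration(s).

f(x) = x³ + x - 1
Initial interval: [-0.05, 0.8]

Iteration 1:
  c_1 = (-0.050000 + 0.800000)/2 = 0.375000
  f(c_1) = f(0.375000) = -0.572266
  f(a) × f(c) ≥ 0, new interval: [0.375000, 0.800000]
Iteration 2:
  c_2 = (0.375000 + 0.800000)/2 = 0.587500
  f(c_2) = f(0.587500) = -0.209721
  f(a) × f(c) ≥ 0, new interval: [0.587500, 0.800000]
Iteration 3:
  c_3 = (0.587500 + 0.800000)/2 = 0.693750
  f(c_3) = f(0.693750) = 0.027644
  f(a) × f(c) < 0, new interval: [0.587500, 0.693750]
Iteration 4:
  c_4 = (0.587500 + 0.693750)/2 = 0.640625
  f(c_4) = f(0.640625) = -0.096462
  f(a) × f(c) ≥ 0, new interval: [0.640625, 0.693750]
Iteration 5:
  c_5 = (0.640625 + 0.693750)/2 = 0.667188
  f(c_5) = f(0.667188) = -0.035821
  f(a) × f(c) ≥ 0, new interval: [0.667188, 0.693750]
Iteration 6:
  c_6 = (0.667188 + 0.693750)/2 = 0.680469
  f(c_6) = f(0.680469) = -0.004449
  f(a) × f(c) ≥ 0, new interval: [0.680469, 0.693750]

After 6 iteration(s), the approximation is c_6 = 0.680469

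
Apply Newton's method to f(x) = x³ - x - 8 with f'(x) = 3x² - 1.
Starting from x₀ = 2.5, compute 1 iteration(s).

f(x) = x³ - x - 8
f'(x) = 3x² - 1
x₀ = 2.5

Newton-Raphson formula: x_{n+1} = x_n - f(x_n)/f'(x_n)

Iteration 1:
  f(2.500000) = 5.125000
  f'(2.500000) = 17.750000
  x_1 = 2.500000 - 5.125000/17.750000 = 2.211268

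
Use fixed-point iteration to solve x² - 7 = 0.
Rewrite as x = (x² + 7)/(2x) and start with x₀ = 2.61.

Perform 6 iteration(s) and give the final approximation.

Equation: x² - 7 = 0
Fixed-point form: x = (x² + 7)/(2x)
x₀ = 2.61

x_1 = g(2.610000) = 2.645996
x_2 = g(2.645996) = 2.645751
x_3 = g(2.645751) = 2.645751
x_4 = g(2.645751) = 2.645751
x_5 = g(2.645751) = 2.645751
x_6 = g(2.645751) = 2.645751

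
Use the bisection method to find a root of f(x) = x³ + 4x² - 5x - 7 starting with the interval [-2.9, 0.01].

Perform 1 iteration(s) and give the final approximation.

f(x) = x³ + 4x² - 5x - 7
Initial interval: [-2.9, 0.01]

Iteration 1:
  c_1 = (-2.900000 + 0.010000)/2 = -1.445000
  f(c_1) = f(-1.445000) = 5.559904
  f(a) × f(c) ≥ 0, new interval: [-1.445000, 0.010000]

After 1 iteration(s), the approximation is c_1 = -1.445000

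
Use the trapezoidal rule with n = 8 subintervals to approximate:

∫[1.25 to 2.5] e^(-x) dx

f(x) = e^(-x)
a = 1.25, b = 2.5, n = 8
h = (b - a)/n = 0.156250

Trapezoidal rule: (h/2)[f(x₀) + 2f(x₁) + 2f(x₂) + ... + f(xₙ)]

x_0 = 1.2500, f(x_0) = 0.286505, coefficient = 1
x_1 = 1.4062, f(x_1) = 0.245061, coefficient = 2
x_2 = 1.5625, f(x_2) = 0.209611, coefficient = 2
x_3 = 1.7188, f(x_3) = 0.179290, coefficient = 2
x_4 = 1.8750, f(x_4) = 0.153355, coefficient = 2
x_5 = 2.0312, f(x_5) = 0.131171, coefficient = 2
x_6 = 2.1875, f(x_6) = 0.112197, coefficient = 2
x_7 = 2.3438, f(x_7) = 0.095967, coefficient = 2
x_8 = 2.5000, f(x_8) = 0.082085, coefficient = 1

I ≈ (0.156250/2) × 2.621895 = 0.204836
Exact value: 0.204420
Error: 0.000416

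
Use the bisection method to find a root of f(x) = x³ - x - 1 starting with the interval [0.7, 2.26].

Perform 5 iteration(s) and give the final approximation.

f(x) = x³ - x - 1
Initial interval: [0.7, 2.26]

Iteration 1:
  c_1 = (0.700000 + 2.260000)/2 = 1.480000
  f(c_1) = f(1.480000) = 0.761792
  f(a) × f(c) < 0, new interval: [0.700000, 1.480000]
Iteration 2:
  c_2 = (0.700000 + 1.480000)/2 = 1.090000
  f(c_2) = f(1.090000) = -0.794971
  f(a) × f(c) ≥ 0, new interval: [1.090000, 1.480000]
Iteration 3:
  c_3 = (1.090000 + 1.480000)/2 = 1.285000
  f(c_3) = f(1.285000) = -0.163176
  f(a) × f(c) ≥ 0, new interval: [1.285000, 1.480000]
Iteration 4:
  c_4 = (1.285000 + 1.480000)/2 = 1.382500
  f(c_4) = f(1.382500) = 0.259881
  f(a) × f(c) < 0, new interval: [1.285000, 1.382500]
Iteration 5:
  c_5 = (1.285000 + 1.382500)/2 = 1.333750
  f(c_5) = f(1.333750) = 0.038843
  f(a) × f(c) < 0, new interval: [1.285000, 1.333750]

After 5 iteration(s), the approximation is c_5 = 1.333750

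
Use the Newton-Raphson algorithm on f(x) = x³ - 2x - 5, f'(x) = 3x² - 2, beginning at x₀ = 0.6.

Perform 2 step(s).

f(x) = x³ - 2x - 5
f'(x) = 3x² - 2
x₀ = 0.6

Newton-Raphson formula: x_{n+1} = x_n - f(x_n)/f'(x_n)

Iteration 1:
  f(0.600000) = -5.984000
  f'(0.600000) = -0.920000
  x_1 = 0.600000 - (-5.984000)/(-0.920000) = -5.904348
Iteration 2:
  f(-5.904348) = -199.024683
  f'(-5.904348) = 102.583970
  x_2 = -5.904348 - (-199.024683)/102.583970 = -3.964233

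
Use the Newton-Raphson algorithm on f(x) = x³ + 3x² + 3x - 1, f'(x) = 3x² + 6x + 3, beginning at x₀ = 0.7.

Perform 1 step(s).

f(x) = x³ + 3x² + 3x - 1
f'(x) = 3x² + 6x + 3
x₀ = 0.7

Newton-Raphson formula: x_{n+1} = x_n - f(x_n)/f'(x_n)

Iteration 1:
  f(0.700000) = 2.913000
  f'(0.700000) = 8.670000
  x_1 = 0.700000 - 2.913000/8.670000 = 0.364014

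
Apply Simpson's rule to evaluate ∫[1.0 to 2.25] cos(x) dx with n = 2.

f(x) = cos(x)
a = 1.0, b = 2.25, n = 2
h = (b - a)/n = 0.625000

Simpson's rule: (h/3)[f(x₀) + 4f(x₁) + 2f(x₂) + ... + f(xₙ)]

x_0 = 1.0000, f(x_0) = 0.540302, coefficient = 1
x_1 = 1.6250, f(x_1) = -0.054177, coefficient = 4
x_2 = 2.2500, f(x_2) = -0.628174, coefficient = 1

I ≈ (0.625000/3) × -0.304580 = -0.063454
Exact value: -0.063398
Error: 0.000056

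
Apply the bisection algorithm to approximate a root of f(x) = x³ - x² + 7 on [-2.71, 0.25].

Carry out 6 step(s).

f(x) = x³ - x² + 7
Initial interval: [-2.71, 0.25]

Iteration 1:
  c_1 = (-2.710000 + 0.250000)/2 = -1.230000
  f(c_1) = f(-1.230000) = 3.626233
  f(a) × f(c) < 0, new interval: [-2.710000, -1.230000]
Iteration 2:
  c_2 = (-2.710000 + (-1.230000))/2 = -1.970000
  f(c_2) = f(-1.970000) = -4.526273
  f(a) × f(c) ≥ 0, new interval: [-1.970000, -1.230000]
Iteration 3:
  c_3 = (-1.970000 + (-1.230000))/2 = -1.600000
  f(c_3) = f(-1.600000) = 0.344000
  f(a) × f(c) < 0, new interval: [-1.970000, -1.600000]
Iteration 4:
  c_4 = (-1.970000 + (-1.600000))/2 = -1.785000
  f(c_4) = f(-1.785000) = -1.873637
  f(a) × f(c) ≥ 0, new interval: [-1.785000, -1.600000]
Iteration 5:
  c_5 = (-1.785000 + (-1.600000))/2 = -1.692500
  f(c_5) = f(-1.692500) = -0.712818
  f(a) × f(c) ≥ 0, new interval: [-1.692500, -1.600000]
Iteration 6:
  c_6 = (-1.692500 + (-1.600000))/2 = -1.646250
  f(c_6) = f(-1.646250) = -0.171705
  f(a) × f(c) ≥ 0, new interval: [-1.646250, -1.600000]

After 6 iteration(s), the approximation is c_6 = -1.646250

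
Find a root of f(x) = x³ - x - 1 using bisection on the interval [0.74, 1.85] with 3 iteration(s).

f(x) = x³ - x - 1
Initial interval: [0.74, 1.85]

Iteration 1:
  c_1 = (0.740000 + 1.850000)/2 = 1.295000
  f(c_1) = f(1.295000) = -0.123253
  f(a) × f(c) ≥ 0, new interval: [1.295000, 1.850000]
Iteration 2:
  c_2 = (1.295000 + 1.850000)/2 = 1.572500
  f(c_2) = f(1.572500) = 1.315909
  f(a) × f(c) < 0, new interval: [1.295000, 1.572500]
Iteration 3:
  c_3 = (1.295000 + 1.572500)/2 = 1.433750
  f(c_3) = f(1.433750) = 0.513523
  f(a) × f(c) < 0, new interval: [1.295000, 1.433750]

After 3 iteration(s), the approximation is c_3 = 1.433750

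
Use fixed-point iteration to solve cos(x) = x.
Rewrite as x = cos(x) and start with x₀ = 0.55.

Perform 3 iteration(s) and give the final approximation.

Equation: cos(x) = x
Fixed-point form: x = cos(x)
x₀ = 0.55

x_1 = g(0.550000) = 0.852525
x_2 = g(0.852525) = 0.658084
x_3 = g(0.658084) = 0.791165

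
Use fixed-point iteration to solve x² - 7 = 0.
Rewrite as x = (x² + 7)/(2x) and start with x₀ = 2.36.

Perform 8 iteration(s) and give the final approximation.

Equation: x² - 7 = 0
Fixed-point form: x = (x² + 7)/(2x)
x₀ = 2.36

x_1 = g(2.360000) = 2.663051
x_2 = g(2.663051) = 2.645808
x_3 = g(2.645808) = 2.645751
x_4 = g(2.645751) = 2.645751
x_5 = g(2.645751) = 2.645751
x_6 = g(2.645751) = 2.645751
x_7 = g(2.645751) = 2.645751
x_8 = g(2.645751) = 2.645751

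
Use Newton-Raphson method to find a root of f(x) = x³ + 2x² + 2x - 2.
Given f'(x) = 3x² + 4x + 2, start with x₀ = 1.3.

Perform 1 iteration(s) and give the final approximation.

f(x) = x³ + 2x² + 2x - 2
f'(x) = 3x² + 4x + 2
x₀ = 1.3

Newton-Raphson formula: x_{n+1} = x_n - f(x_n)/f'(x_n)

Iteration 1:
  f(1.300000) = 6.177000
  f'(1.300000) = 12.270000
  x_1 = 1.300000 - 6.177000/12.270000 = 0.796577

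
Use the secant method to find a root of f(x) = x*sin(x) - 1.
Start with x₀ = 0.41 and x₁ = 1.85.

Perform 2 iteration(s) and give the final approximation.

f(x) = x*sin(x) - 1
x₀ = 0.41, x₁ = 1.85

Secant formula: x_{n+1} = x_n - f(x_n)(x_n - x_{n-1})/(f(x_n) - f(x_{n-1}))

Iteration 1:
  f(0.410000) = -0.836570
  f(1.850000) = 0.778359
  x_2 = 1.850000 - 0.778359×(1.850000 - 0.410000)/(0.778359 - (-0.836570))
       = 1.155953
Iteration 2:
  f(1.850000) = 0.778359
  f(1.155953) = 0.057904
  x_3 = 1.155953 - 0.057904×(1.155953 - 1.850000)/(0.057904 - 0.778359)
       = 1.100171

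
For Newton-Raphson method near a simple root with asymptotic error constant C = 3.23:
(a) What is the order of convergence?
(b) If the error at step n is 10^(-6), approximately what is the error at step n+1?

(a) Newton-Raphson has quadratic (order 2) convergence near simple roots.
    This means |e_{n+1}| ≈ C|e_n|².

(b) With |e_n| = 10^(-6) and C = 3.23:
    |e_{n+1}| ≈ 3.23 × (10^(-6))² = 3.23 × 10^(-12)

(a) 2 (quadratic); (b) |e_{n+1}| ≈ 3.230e-12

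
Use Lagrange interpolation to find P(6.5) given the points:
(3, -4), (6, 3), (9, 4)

Lagrange interpolation formula:
P(x) = Σ yᵢ × Lᵢ(x)
where Lᵢ(x) = Π_{j≠i} (x - xⱼ)/(xᵢ - xⱼ)

L_0(6.5) = (6.5 - 6)/(3 - 6) × (6.5 - 9)/(3 - 9) = -0.069444
L_1(6.5) = (6.5 - 3)/(6 - 3) × (6.5 - 9)/(6 - 9) = 0.972222
L_2(6.5) = (6.5 - 3)/(9 - 3) × (6.5 - 6)/(9 - 6) = 0.097222

P(6.5) = (-4)×L_0(6.5) + 3×L_1(6.5) + 4×L_2(6.5)
P(6.5) = 3.583333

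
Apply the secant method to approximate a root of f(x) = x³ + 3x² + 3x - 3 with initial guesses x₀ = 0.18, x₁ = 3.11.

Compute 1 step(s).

f(x) = x³ + 3x² + 3x - 3
x₀ = 0.18, x₁ = 3.11

Secant formula: x_{n+1} = x_n - f(x_n)(x_n - x_{n-1})/(f(x_n) - f(x_{n-1}))

Iteration 1:
  f(0.180000) = -2.356968
  f(3.110000) = 65.426531
  x_2 = 3.110000 - 65.426531×(3.110000 - 0.180000)/(65.426531 - (-2.356968))
       = 0.281882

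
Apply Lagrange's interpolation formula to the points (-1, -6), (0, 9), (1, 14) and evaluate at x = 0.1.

Lagrange interpolation formula:
P(x) = Σ yᵢ × Lᵢ(x)
where Lᵢ(x) = Π_{j≠i} (x - xⱼ)/(xᵢ - xⱼ)

L_0(0.1) = (0.1 - 0)/(-1 - 0) × (0.1 - 1)/(-1 - 1) = -0.045000
L_1(0.1) = (0.1 - (-1))/(0 - (-1)) × (0.1 - 1)/(0 - 1) = 0.990000
L_2(0.1) = (0.1 - (-1))/(1 - (-1)) × (0.1 - 0)/(1 - 0) = 0.055000

P(0.1) = (-6)×L_0(0.1) + 9×L_1(0.1) + 14×L_2(0.1)
P(0.1) = 9.950000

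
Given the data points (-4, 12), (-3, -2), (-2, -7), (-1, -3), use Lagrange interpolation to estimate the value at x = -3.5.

Lagrange interpolation formula:
P(x) = Σ yᵢ × Lᵢ(x)
where Lᵢ(x) = Π_{j≠i} (x - xⱼ)/(xᵢ - xⱼ)

L_0(-3.5) = (-3.5 - (-3))/(-4 - (-3)) × (-3.5 - (-2))/(-4 - (-2)) × (-3.5 - (-1))/(-4 - (-1)) = 0.312500
L_1(-3.5) = (-3.5 - (-4))/(-3 - (-4)) × (-3.5 - (-2))/(-3 - (-2)) × (-3.5 - (-1))/(-3 - (-1)) = 0.937500
L_2(-3.5) = (-3.5 - (-4))/(-2 - (-4)) × (-3.5 - (-3))/(-2 - (-3)) × (-3.5 - (-1))/(-2 - (-1)) = -0.312500
L_3(-3.5) = (-3.5 - (-4))/(-1 - (-4)) × (-3.5 - (-3))/(-1 - (-3)) × (-3.5 - (-2))/(-1 - (-2)) = 0.062500

P(-3.5) = 12×L_0(-3.5) + (-2)×L_1(-3.5) + (-7)×L_2(-3.5) + (-3)×L_3(-3.5)
P(-3.5) = 3.875000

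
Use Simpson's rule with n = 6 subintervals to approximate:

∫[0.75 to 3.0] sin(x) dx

f(x) = sin(x)
a = 0.75, b = 3.0, n = 6
h = (b - a)/n = 0.375000

Simpson's rule: (h/3)[f(x₀) + 4f(x₁) + 2f(x₂) + ... + f(xₙ)]

x_0 = 0.7500, f(x_0) = 0.681639, coefficient = 1
x_1 = 1.1250, f(x_1) = 0.902268, coefficient = 4
x_2 = 1.5000, f(x_2) = 0.997495, coefficient = 2
x_3 = 1.8750, f(x_3) = 0.954086, coefficient = 4
x_4 = 2.2500, f(x_4) = 0.778073, coefficient = 2
x_5 = 2.6250, f(x_5) = 0.493920, coefficient = 4
x_6 = 3.0000, f(x_6) = 0.141120, coefficient = 1

I ≈ (0.375000/3) × 13.774990 = 1.721874
Exact value: 1.721681
Error: 0.000192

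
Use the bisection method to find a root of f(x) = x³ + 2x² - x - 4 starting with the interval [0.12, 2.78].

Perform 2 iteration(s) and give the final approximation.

f(x) = x³ + 2x² - x - 4
Initial interval: [0.12, 2.78]

Iteration 1:
  c_1 = (0.120000 + 2.780000)/2 = 1.450000
  f(c_1) = f(1.450000) = 1.803625
  f(a) × f(c) < 0, new interval: [0.120000, 1.450000]
Iteration 2:
  c_2 = (0.120000 + 1.450000)/2 = 0.785000
  f(c_2) = f(0.785000) = -3.068813
  f(a) × f(c) ≥ 0, new interval: [0.785000, 1.450000]

After 2 iteration(s), the approximation is c_2 = 0.785000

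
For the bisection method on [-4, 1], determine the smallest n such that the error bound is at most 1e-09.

We need (b-a)/2^n ≤ 1e-09
(1 - (-4))/2^n ≤ 1e-09
5/2^n ≤ 1e-09
2^n ≥ 5000000000
n ≥ log₂(5000000000) = 32.22
n ≥ 33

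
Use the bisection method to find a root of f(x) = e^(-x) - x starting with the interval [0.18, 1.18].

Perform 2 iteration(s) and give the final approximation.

f(x) = e^(-x) - x
Initial interval: [0.18, 1.18]

Iteration 1:
  c_1 = (0.180000 + 1.180000)/2 = 0.680000
  f(c_1) = f(0.680000) = -0.173383
  f(a) × f(c) < 0, new interval: [0.180000, 0.680000]
Iteration 2:
  c_2 = (0.180000 + 0.680000)/2 = 0.430000
  f(c_2) = f(0.430000) = 0.220509
  f(a) × f(c) ≥ 0, new interval: [0.430000, 0.680000]

After 2 iteration(s), the approximation is c_2 = 0.430000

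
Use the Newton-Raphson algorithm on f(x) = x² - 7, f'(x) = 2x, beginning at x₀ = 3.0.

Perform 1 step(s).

f(x) = x² - 7
f'(x) = 2x
x₀ = 3.0

Newton-Raphson formula: x_{n+1} = x_n - f(x_n)/f'(x_n)

Iteration 1:
  f(3.000000) = 2.000000
  f'(3.000000) = 6.000000
  x_1 = 3.000000 - 2.000000/6.000000 = 2.666667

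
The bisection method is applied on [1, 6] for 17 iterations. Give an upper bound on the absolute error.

Bisection error bound: |error| ≤ (b-a)/2^n
|error| ≤ (6 - 1)/2^17 = 5/2^17
|error| ≤ 0.0000381470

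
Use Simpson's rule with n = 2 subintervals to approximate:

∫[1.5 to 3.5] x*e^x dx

f(x) = x*e^x
a = 1.5, b = 3.5, n = 2
h = (b - a)/n = 1.000000

Simpson's rule: (h/3)[f(x₀) + 4f(x₁) + 2f(x₂) + ... + f(xₙ)]

x_0 = 1.5000, f(x_0) = 6.722534, coefficient = 1
x_1 = 2.5000, f(x_1) = 30.456235, coefficient = 4
x_2 = 3.5000, f(x_2) = 115.904082, coefficient = 1

I ≈ (1.000000/3) × 244.451555 = 81.483852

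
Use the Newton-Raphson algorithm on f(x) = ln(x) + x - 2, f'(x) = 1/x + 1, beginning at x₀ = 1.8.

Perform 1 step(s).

f(x) = ln(x) + x - 2
f'(x) = 1/x + 1
x₀ = 1.8

Newton-Raphson formula: x_{n+1} = x_n - f(x_n)/f'(x_n)

Iteration 1:
  f(1.800000) = 0.387787
  f'(1.800000) = 1.555556
  x_1 = 1.800000 - 0.387787/1.555556 = 1.550709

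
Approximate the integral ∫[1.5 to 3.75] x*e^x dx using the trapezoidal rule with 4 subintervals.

f(x) = x*e^x
a = 1.5, b = 3.75, n = 4
h = (b - a)/n = 0.562500

Trapezoidal rule: (h/2)[f(x₀) + 2f(x₁) + 2f(x₂) + ... + f(xₙ)]

x_0 = 1.5000, f(x_0) = 6.722534, coefficient = 1
x_1 = 2.0625, f(x_1) = 16.222819, coefficient = 2
x_2 = 2.6250, f(x_2) = 36.237007, coefficient = 2
x_3 = 3.1875, f(x_3) = 77.226056, coefficient = 2
x_4 = 3.7500, f(x_4) = 159.454058, coefficient = 1

I ≈ (0.562500/2) × 425.548355 = 119.685475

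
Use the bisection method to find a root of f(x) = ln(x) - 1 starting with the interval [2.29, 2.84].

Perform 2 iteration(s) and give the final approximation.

f(x) = ln(x) - 1
Initial interval: [2.29, 2.84]

Iteration 1:
  c_1 = (2.290000 + 2.840000)/2 = 2.565000
  f(c_1) = f(2.565000) = -0.058042
  f(a) × f(c) ≥ 0, new interval: [2.565000, 2.840000]
Iteration 2:
  c_2 = (2.565000 + 2.840000)/2 = 2.702500
  f(c_2) = f(2.702500) = -0.005823
  f(a) × f(c) ≥ 0, new interval: [2.702500, 2.840000]

After 2 iteration(s), the approximation is c_2 = 2.702500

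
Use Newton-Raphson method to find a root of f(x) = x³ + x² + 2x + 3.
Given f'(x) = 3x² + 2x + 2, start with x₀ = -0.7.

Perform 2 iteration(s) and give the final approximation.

f(x) = x³ + x² + 2x + 3
f'(x) = 3x² + 2x + 2
x₀ = -0.7

Newton-Raphson formula: x_{n+1} = x_n - f(x_n)/f'(x_n)

Iteration 1:
  f(-0.700000) = 1.747000
  f'(-0.700000) = 2.070000
  x_1 = -0.700000 - 1.747000/2.070000 = -1.543961
Iteration 2:
  f(-1.543961) = -1.384627
  f'(-1.543961) = 6.063527
  x_2 = -1.543961 - (-1.384627)/6.063527 = -1.315608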